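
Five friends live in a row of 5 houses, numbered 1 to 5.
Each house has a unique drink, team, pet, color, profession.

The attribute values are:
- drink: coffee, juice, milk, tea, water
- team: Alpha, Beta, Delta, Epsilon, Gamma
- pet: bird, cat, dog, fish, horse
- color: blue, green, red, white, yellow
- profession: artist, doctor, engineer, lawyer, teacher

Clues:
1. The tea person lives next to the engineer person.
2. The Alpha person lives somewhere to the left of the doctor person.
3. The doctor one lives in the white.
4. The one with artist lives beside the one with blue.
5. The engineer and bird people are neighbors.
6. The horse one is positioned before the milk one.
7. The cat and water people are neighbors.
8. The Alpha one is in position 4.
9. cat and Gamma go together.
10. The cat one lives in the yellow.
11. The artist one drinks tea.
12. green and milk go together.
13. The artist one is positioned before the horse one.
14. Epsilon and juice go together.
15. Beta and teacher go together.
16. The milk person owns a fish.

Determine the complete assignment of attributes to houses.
Solution:

House | Drink | Team | Pet | Color | Profession
-----------------------------------------------
  1   | tea | Gamma | cat | yellow | artist
  2   | water | Delta | horse | blue | engineer
  3   | coffee | Beta | bird | red | teacher
  4   | milk | Alpha | fish | green | lawyer
  5   | juice | Epsilon | dog | white | doctor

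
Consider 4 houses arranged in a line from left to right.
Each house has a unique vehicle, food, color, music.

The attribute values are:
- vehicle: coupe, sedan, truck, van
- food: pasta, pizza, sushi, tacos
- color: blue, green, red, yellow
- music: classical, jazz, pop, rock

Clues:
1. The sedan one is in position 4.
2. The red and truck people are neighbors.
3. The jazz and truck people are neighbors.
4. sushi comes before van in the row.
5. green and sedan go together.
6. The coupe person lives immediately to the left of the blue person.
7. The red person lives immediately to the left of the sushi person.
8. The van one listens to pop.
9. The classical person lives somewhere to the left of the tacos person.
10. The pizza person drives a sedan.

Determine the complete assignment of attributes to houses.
Solution:

House | Vehicle | Food | Color | Music
--------------------------------------
  1   | coupe | pasta | red | jazz
  2   | truck | sushi | blue | classical
  3   | van | tacos | yellow | pop
  4   | sedan | pizza | green | rock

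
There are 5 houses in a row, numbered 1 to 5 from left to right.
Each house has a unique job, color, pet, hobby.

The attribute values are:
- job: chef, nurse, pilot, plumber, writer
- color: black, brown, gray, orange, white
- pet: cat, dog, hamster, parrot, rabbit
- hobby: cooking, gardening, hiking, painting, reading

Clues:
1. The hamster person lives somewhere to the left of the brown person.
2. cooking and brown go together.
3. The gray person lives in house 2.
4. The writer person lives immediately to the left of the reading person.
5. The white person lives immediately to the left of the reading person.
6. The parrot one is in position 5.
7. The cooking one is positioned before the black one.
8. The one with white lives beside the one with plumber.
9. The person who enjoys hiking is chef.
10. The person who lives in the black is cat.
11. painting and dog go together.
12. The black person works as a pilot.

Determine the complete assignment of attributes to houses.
Solution:

House | Job | Color | Pet | Hobby
---------------------------------
  1   | writer | white | dog | painting
  2   | plumber | gray | hamster | reading
  3   | nurse | brown | rabbit | cooking
  4   | pilot | black | cat | gardening
  5   | chef | orange | parrot | hiking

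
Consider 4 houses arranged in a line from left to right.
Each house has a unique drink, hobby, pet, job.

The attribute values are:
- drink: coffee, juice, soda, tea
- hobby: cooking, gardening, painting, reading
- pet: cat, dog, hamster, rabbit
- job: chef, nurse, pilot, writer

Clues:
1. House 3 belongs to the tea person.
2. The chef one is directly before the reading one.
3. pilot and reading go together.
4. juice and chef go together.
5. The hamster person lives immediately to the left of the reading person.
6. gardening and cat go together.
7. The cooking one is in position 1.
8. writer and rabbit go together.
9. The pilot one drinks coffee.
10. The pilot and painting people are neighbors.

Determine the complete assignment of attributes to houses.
Solution:

House | Drink | Hobby | Pet | Job
---------------------------------
  1   | juice | cooking | hamster | chef
  2   | coffee | reading | dog | pilot
  3   | tea | painting | rabbit | writer
  4   | soda | gardening | cat | nurse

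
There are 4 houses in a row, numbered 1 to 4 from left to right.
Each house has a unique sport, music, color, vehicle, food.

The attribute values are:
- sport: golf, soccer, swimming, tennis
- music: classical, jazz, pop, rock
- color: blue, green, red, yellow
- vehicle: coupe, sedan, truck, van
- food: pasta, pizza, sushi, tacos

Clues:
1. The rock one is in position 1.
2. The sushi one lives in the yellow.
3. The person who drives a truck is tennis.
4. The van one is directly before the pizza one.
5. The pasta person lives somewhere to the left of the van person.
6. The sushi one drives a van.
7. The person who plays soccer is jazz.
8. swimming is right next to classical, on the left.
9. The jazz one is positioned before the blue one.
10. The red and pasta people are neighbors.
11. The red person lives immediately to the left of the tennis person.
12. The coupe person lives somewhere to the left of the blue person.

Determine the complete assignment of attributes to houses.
Solution:

House | Sport | Music | Color | Vehicle | Food
----------------------------------------------
  1   | swimming | rock | red | coupe | tacos
  2   | tennis | classical | green | truck | pasta
  3   | soccer | jazz | yellow | van | sushi
  4   | golf | pop | blue | sedan | pizza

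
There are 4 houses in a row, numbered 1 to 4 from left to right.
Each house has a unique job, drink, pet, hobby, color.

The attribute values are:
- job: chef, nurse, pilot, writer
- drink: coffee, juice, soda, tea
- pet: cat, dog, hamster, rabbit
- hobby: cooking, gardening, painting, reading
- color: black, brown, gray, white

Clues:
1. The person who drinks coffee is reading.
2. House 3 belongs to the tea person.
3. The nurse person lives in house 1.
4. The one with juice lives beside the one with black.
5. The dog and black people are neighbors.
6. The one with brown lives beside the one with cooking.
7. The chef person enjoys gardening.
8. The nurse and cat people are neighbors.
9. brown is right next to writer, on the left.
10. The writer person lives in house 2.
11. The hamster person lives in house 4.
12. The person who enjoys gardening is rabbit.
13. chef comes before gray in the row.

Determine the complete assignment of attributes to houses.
Solution:

House | Job | Drink | Pet | Hobby | Color
-----------------------------------------
  1   | nurse | juice | dog | painting | brown
  2   | writer | soda | cat | cooking | black
  3   | chef | tea | rabbit | gardening | white
  4   | pilot | coffee | hamster | reading | gray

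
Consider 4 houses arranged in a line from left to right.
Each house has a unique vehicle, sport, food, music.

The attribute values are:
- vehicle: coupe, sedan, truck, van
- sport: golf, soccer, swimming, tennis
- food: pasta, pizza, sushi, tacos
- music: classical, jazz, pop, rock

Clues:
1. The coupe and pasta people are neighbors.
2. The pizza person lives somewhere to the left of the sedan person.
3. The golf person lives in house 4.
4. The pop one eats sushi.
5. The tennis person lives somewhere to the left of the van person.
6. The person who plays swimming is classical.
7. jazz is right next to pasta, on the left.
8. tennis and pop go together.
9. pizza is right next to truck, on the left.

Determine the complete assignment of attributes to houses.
Solution:

House | Vehicle | Sport | Food | Music
--------------------------------------
  1   | coupe | soccer | pizza | jazz
  2   | truck | swimming | pasta | classical
  3   | sedan | tennis | sushi | pop
  4   | van | golf | tacos | rock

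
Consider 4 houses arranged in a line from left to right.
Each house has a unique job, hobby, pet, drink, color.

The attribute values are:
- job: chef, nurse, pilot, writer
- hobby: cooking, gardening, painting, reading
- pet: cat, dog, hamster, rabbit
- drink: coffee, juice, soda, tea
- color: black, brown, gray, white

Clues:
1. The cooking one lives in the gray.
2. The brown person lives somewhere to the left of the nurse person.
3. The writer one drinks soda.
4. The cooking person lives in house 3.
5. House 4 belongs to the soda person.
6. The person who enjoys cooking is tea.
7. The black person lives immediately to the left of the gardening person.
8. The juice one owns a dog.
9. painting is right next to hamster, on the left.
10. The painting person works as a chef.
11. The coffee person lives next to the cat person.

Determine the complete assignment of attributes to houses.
Solution:

House | Job | Hobby | Pet | Drink | Color
-----------------------------------------
  1   | chef | painting | dog | juice | black
  2   | pilot | gardening | hamster | coffee | brown
  3   | nurse | cooking | cat | tea | gray
  4   | writer | reading | rabbit | soda | white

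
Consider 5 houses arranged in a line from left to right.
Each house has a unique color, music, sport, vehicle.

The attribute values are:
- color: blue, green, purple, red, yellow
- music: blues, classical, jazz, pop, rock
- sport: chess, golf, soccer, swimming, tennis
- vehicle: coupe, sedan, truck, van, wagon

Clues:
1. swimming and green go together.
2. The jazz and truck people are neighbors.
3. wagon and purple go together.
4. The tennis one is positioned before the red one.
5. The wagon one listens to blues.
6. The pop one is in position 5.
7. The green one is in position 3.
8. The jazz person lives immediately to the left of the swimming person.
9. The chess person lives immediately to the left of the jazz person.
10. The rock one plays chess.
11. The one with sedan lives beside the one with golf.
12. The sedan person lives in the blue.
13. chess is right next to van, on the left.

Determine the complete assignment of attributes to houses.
Solution:

House | Color | Music | Sport | Vehicle
---------------------------------------
  1   | blue | rock | chess | sedan
  2   | yellow | jazz | golf | van
  3   | green | classical | swimming | truck
  4   | purple | blues | tennis | wagon
  5   | red | pop | soccer | coupe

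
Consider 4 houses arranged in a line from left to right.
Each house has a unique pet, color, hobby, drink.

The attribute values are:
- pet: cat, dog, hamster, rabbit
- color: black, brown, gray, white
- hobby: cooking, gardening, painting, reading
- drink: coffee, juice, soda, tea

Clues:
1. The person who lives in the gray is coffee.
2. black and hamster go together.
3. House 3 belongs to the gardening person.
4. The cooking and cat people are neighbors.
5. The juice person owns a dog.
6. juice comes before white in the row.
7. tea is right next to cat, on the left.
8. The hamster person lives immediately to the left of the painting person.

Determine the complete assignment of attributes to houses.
Solution:

House | Pet | Color | Hobby | Drink
-----------------------------------
  1   | hamster | black | cooking | tea
  2   | cat | gray | painting | coffee
  3   | dog | brown | gardening | juice
  4   | rabbit | white | reading | soda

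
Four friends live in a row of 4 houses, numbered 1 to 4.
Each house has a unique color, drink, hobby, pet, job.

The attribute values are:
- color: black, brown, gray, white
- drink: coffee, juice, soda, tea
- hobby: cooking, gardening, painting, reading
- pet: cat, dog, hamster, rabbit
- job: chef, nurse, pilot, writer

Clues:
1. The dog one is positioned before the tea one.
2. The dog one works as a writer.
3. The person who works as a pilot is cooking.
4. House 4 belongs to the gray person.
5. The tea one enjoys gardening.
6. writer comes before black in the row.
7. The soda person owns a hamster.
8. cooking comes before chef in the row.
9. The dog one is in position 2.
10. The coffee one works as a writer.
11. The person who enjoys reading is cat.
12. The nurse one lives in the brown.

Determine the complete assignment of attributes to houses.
Solution:

House | Color | Drink | Hobby | Pet | Job
-----------------------------------------
  1   | brown | juice | reading | cat | nurse
  2   | white | coffee | painting | dog | writer
  3   | black | soda | cooking | hamster | pilot
  4   | gray | tea | gardening | rabbit | chef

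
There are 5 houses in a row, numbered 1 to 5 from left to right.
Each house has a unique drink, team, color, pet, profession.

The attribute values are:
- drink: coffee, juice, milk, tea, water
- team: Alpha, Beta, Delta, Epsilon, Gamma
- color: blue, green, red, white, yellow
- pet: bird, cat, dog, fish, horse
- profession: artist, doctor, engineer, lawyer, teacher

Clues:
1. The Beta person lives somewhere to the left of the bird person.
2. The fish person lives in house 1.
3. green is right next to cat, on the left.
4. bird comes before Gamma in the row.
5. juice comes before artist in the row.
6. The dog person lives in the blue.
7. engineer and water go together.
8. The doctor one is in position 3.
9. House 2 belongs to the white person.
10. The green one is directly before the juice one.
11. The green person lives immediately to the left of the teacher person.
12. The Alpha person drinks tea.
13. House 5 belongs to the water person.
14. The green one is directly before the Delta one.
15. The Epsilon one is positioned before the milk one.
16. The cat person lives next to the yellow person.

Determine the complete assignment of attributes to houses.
Solution:

House | Drink | Team | Color | Pet | Profession
-----------------------------------------------
  1   | coffee | Epsilon | green | fish | lawyer
  2   | juice | Delta | white | cat | teacher
  3   | milk | Beta | yellow | horse | doctor
  4   | tea | Alpha | red | bird | artist
  5   | water | Gamma | blue | dog | engineer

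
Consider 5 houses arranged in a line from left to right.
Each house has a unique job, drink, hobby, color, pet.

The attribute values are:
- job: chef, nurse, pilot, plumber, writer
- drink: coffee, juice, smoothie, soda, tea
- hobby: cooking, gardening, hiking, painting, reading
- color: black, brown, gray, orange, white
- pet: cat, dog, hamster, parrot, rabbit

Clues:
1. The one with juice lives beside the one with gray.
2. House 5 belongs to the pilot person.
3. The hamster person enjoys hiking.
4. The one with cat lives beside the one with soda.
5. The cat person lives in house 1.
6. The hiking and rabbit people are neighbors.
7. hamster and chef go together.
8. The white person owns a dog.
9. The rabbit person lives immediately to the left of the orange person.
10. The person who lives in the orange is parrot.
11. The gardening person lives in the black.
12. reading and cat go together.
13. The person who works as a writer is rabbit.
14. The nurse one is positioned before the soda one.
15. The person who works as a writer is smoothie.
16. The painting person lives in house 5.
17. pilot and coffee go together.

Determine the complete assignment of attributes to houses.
Solution:

House | Job | Drink | Hobby | Color | Pet
-----------------------------------------
  1   | nurse | juice | reading | brown | cat
  2   | chef | soda | hiking | gray | hamster
  3   | writer | smoothie | gardening | black | rabbit
  4   | plumber | tea | cooking | orange | parrot
  5   | pilot | coffee | painting | white | dog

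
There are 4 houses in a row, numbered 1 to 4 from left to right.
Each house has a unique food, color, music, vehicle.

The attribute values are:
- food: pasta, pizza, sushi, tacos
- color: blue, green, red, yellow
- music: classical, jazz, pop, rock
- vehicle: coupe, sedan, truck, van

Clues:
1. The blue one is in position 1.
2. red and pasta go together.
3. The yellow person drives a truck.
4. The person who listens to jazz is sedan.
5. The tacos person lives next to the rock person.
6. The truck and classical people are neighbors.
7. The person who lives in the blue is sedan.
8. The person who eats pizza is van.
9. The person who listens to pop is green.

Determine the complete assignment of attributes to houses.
Solution:

House | Food | Color | Music | Vehicle
--------------------------------------
  1   | tacos | blue | jazz | sedan
  2   | sushi | yellow | rock | truck
  3   | pasta | red | classical | coupe
  4   | pizza | green | pop | van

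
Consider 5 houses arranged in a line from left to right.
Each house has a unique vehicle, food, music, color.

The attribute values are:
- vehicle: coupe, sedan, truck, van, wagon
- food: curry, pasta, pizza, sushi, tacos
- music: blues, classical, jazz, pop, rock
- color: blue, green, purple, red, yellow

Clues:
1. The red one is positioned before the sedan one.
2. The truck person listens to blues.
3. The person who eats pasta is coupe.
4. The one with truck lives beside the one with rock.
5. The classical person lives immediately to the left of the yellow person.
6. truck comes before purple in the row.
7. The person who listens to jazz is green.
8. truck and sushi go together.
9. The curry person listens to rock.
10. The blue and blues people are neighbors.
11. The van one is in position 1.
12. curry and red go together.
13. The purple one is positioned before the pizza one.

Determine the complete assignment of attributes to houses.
Solution:

House | Vehicle | Food | Music | Color
--------------------------------------
  1   | van | tacos | classical | blue
  2   | truck | sushi | blues | yellow
  3   | wagon | curry | rock | red
  4   | coupe | pasta | pop | purple
  5   | sedan | pizza | jazz | green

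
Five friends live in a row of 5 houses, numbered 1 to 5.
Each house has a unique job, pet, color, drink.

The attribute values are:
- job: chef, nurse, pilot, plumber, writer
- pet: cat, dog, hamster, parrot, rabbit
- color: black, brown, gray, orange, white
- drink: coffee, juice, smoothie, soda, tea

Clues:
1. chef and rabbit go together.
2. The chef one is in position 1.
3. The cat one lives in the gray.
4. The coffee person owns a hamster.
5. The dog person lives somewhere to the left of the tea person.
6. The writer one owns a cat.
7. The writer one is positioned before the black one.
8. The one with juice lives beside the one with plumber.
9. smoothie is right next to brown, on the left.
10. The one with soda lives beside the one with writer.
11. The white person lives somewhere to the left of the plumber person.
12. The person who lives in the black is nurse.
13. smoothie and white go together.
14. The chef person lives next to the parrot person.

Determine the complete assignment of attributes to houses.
Solution:

House | Job | Pet | Color | Drink
---------------------------------
  1   | chef | rabbit | white | smoothie
  2   | pilot | parrot | brown | juice
  3   | plumber | dog | orange | soda
  4   | writer | cat | gray | tea
  5   | nurse | hamster | black | coffee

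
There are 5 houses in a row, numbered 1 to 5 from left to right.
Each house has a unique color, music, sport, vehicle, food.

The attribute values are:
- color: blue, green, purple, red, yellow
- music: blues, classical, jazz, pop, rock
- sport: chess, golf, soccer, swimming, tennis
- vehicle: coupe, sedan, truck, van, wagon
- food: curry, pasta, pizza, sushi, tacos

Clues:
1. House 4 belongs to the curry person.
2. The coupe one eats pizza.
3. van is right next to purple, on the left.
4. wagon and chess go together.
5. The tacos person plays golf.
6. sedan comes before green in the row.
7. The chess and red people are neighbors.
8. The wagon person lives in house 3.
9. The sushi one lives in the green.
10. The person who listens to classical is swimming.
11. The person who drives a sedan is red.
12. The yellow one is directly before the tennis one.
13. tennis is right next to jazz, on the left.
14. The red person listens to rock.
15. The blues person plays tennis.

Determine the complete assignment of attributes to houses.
Solution:

House | Color | Music | Sport | Vehicle | Food
----------------------------------------------
  1   | yellow | pop | golf | van | tacos
  2   | purple | blues | tennis | coupe | pizza
  3   | blue | jazz | chess | wagon | pasta
  4   | red | rock | soccer | sedan | curry
  5   | green | classical | swimming | truck | sushi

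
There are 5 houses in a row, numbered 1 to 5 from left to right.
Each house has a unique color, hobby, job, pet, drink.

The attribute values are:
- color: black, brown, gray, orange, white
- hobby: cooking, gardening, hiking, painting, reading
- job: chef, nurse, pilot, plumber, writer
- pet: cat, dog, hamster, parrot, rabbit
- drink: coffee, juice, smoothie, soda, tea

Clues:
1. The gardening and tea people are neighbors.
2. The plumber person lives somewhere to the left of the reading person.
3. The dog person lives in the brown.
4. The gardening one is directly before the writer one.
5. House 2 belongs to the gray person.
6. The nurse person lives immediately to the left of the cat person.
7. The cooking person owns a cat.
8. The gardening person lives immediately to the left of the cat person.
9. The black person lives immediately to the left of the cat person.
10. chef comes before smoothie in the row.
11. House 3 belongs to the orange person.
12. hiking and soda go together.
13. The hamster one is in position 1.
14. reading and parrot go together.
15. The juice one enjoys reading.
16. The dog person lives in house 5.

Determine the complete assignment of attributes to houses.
Solution:

House | Color | Hobby | Job | Pet | Drink
-----------------------------------------
  1   | black | gardening | nurse | hamster | coffee
  2   | gray | cooking | writer | cat | tea
  3   | orange | hiking | plumber | rabbit | soda
  4   | white | reading | chef | parrot | juice
  5   | brown | painting | pilot | dog | smoothie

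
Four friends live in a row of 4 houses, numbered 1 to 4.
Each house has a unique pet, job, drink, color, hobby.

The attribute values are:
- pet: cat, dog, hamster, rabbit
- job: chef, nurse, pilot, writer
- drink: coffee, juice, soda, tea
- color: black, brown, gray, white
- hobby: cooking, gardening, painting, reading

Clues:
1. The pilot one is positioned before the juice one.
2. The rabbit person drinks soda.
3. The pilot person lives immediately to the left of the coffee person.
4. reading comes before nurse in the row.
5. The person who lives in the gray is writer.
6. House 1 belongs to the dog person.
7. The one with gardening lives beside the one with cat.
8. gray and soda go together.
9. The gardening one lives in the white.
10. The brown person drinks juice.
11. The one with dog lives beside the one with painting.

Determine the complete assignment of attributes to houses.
Solution:

House | Pet | Job | Drink | Color | Hobby
-----------------------------------------
  1   | dog | pilot | tea | white | gardening
  2   | cat | chef | coffee | black | painting
  3   | rabbit | writer | soda | gray | reading
  4   | hamster | nurse | juice | brown | cooking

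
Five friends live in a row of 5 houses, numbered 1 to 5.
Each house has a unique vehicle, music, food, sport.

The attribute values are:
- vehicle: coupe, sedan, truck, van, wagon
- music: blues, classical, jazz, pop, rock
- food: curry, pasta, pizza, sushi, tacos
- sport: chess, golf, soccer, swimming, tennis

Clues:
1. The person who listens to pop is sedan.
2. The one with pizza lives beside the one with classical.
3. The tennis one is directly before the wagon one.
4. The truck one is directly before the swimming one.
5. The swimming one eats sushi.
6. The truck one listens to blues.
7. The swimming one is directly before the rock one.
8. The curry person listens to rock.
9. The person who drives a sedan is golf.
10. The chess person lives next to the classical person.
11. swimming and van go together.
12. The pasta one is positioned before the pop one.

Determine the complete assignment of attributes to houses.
Solution:

House | Vehicle | Music | Food | Sport
--------------------------------------
  1   | truck | blues | pizza | chess
  2   | van | classical | sushi | swimming
  3   | coupe | rock | curry | tennis
  4   | wagon | jazz | pasta | soccer
  5   | sedan | pop | tacos | golf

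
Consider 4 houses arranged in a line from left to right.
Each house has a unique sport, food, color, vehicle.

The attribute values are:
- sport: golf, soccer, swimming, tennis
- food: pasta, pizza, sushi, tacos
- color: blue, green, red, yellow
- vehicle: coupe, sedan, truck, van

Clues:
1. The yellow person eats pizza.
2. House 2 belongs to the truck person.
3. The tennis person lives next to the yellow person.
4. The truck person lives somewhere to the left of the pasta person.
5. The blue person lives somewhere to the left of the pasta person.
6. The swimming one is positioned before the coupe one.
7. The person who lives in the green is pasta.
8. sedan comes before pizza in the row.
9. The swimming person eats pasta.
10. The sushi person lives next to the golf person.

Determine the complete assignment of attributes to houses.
Solution:

House | Sport | Food | Color | Vehicle
--------------------------------------
  1   | tennis | sushi | blue | sedan
  2   | golf | pizza | yellow | truck
  3   | swimming | pasta | green | van
  4   | soccer | tacos | red | coupe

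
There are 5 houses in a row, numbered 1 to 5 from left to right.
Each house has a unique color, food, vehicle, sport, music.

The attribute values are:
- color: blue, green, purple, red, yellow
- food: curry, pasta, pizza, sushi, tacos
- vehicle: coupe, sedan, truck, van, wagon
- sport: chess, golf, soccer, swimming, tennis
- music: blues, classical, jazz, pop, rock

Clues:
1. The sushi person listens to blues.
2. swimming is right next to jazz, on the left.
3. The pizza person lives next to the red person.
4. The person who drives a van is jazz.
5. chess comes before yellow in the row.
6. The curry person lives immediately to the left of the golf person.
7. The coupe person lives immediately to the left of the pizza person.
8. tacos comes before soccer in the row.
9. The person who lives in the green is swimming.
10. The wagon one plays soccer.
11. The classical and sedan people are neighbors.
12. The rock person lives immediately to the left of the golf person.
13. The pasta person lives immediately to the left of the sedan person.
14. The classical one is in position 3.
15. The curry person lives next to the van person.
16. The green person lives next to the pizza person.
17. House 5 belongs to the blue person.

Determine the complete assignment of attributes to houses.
Solution:

House | Color | Food | Vehicle | Sport | Music
----------------------------------------------
  1   | green | curry | coupe | swimming | rock
  2   | purple | pizza | van | golf | jazz
  3   | red | pasta | truck | chess | classical
  4   | yellow | tacos | sedan | tennis | pop
  5   | blue | sushi | wagon | soccer | blues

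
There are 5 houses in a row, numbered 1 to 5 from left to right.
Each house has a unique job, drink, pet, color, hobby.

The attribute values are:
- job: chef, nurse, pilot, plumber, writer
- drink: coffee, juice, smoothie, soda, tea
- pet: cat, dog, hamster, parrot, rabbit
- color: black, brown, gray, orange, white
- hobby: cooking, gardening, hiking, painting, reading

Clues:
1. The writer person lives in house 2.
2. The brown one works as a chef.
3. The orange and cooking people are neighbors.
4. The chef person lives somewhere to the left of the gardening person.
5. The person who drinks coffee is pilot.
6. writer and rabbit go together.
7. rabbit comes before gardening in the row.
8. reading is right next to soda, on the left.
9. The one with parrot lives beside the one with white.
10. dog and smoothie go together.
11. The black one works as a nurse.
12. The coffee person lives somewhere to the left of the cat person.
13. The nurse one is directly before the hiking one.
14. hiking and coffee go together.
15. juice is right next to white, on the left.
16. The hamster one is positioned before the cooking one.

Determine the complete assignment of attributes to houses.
Solution:

House | Job | Drink | Pet | Color | Hobby
-----------------------------------------
  1   | chef | juice | parrot | brown | reading
  2   | writer | soda | rabbit | white | painting
  3   | nurse | smoothie | dog | black | gardening
  4   | pilot | coffee | hamster | orange | hiking
  5   | plumber | tea | cat | gray | cooking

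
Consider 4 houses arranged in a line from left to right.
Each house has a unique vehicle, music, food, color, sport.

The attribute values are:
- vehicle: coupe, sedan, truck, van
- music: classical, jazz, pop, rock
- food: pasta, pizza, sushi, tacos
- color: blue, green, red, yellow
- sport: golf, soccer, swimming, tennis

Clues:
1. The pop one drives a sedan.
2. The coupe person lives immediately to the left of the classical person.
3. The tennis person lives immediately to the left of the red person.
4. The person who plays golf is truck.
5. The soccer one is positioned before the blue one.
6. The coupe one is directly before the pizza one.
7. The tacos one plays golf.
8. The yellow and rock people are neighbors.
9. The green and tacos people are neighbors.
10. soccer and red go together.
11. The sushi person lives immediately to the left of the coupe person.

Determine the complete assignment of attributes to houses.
Solution:

House | Vehicle | Music | Food | Color | Sport
----------------------------------------------
  1   | sedan | pop | sushi | yellow | tennis
  2   | coupe | rock | pasta | red | soccer
  3   | van | classical | pizza | green | swimming
  4   | truck | jazz | tacos | blue | golf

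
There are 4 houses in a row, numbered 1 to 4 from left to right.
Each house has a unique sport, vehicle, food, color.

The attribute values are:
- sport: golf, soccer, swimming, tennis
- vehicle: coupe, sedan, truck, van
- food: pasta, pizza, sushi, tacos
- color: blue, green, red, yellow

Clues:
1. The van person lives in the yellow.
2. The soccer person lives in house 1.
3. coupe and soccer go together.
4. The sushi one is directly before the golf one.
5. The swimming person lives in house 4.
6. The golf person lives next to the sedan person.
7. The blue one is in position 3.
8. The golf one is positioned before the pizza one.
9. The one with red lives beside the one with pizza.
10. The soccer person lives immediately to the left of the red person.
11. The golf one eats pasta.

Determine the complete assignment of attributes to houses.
Solution:

House | Sport | Vehicle | Food | Color
--------------------------------------
  1   | soccer | coupe | sushi | green
  2   | golf | truck | pasta | red
  3   | tennis | sedan | pizza | blue
  4   | swimming | van | tacos | yellow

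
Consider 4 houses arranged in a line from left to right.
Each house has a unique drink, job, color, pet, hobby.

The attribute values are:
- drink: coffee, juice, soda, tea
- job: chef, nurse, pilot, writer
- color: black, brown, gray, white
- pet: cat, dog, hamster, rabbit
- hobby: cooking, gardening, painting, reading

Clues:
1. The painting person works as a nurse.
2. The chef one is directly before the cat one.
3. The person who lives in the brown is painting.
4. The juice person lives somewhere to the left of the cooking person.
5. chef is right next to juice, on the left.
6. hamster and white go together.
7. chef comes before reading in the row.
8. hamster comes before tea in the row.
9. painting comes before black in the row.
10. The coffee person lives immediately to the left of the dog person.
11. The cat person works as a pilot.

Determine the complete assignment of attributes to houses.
Solution:

House | Drink | Job | Color | Pet | Hobby
-----------------------------------------
  1   | soda | chef | white | hamster | gardening
  2   | juice | pilot | gray | cat | reading
  3   | coffee | nurse | brown | rabbit | painting
  4   | tea | writer | black | dog | cooking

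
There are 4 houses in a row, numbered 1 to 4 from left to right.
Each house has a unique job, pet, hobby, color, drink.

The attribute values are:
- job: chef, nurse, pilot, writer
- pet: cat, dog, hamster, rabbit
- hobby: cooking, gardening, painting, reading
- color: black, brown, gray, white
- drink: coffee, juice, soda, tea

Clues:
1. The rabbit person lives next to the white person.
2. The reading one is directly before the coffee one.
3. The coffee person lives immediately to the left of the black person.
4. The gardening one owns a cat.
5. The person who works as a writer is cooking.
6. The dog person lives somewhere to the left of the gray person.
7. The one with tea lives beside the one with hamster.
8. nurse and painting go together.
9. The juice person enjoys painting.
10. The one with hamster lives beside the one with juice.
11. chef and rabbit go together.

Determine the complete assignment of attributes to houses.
Solution:

House | Job | Pet | Hobby | Color | Drink
-----------------------------------------
  1   | chef | rabbit | reading | brown | tea
  2   | writer | hamster | cooking | white | coffee
  3   | nurse | dog | painting | black | juice
  4   | pilot | cat | gardening | gray | soda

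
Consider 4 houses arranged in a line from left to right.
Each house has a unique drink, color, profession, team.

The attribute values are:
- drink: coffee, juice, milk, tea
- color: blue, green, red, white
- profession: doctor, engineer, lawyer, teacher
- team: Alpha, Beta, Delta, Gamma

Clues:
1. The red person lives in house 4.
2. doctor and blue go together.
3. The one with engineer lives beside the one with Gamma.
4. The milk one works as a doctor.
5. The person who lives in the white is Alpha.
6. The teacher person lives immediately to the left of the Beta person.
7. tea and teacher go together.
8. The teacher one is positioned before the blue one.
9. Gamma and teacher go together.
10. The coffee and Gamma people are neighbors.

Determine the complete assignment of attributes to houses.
Solution:

House | Drink | Color | Profession | Team
-----------------------------------------
  1   | coffee | white | engineer | Alpha
  2   | tea | green | teacher | Gamma
  3   | milk | blue | doctor | Beta
  4   | juice | red | lawyer | Delta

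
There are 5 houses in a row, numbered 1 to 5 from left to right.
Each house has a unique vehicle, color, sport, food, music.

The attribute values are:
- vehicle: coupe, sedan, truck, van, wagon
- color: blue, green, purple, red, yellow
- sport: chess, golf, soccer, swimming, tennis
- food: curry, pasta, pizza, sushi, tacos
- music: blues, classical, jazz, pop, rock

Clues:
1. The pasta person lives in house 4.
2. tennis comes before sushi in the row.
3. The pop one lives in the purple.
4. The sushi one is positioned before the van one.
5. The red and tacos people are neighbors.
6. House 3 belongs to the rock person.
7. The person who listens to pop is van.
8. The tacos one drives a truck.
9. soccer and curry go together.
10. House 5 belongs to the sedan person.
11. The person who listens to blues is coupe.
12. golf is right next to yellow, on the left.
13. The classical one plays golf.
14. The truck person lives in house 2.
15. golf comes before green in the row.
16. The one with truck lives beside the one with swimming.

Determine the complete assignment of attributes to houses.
Solution:

House | Vehicle | Color | Sport | Food | Music
----------------------------------------------
  1   | coupe | red | tennis | pizza | blues
  2   | truck | blue | golf | tacos | classical
  3   | wagon | yellow | swimming | sushi | rock
  4   | van | purple | chess | pasta | pop
  5   | sedan | green | soccer | curry | jazz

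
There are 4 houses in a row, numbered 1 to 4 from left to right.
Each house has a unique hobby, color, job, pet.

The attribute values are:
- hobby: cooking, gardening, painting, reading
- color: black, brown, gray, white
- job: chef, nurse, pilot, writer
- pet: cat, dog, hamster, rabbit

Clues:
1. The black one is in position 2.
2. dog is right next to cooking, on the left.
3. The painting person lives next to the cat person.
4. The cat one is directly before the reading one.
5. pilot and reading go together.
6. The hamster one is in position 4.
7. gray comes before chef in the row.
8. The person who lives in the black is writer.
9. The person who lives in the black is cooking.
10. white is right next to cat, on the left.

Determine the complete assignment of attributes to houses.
Solution:

House | Hobby | Color | Job | Pet
---------------------------------
  1   | painting | white | nurse | dog
  2   | cooking | black | writer | cat
  3   | reading | gray | pilot | rabbit
  4   | gardening | brown | chef | hamster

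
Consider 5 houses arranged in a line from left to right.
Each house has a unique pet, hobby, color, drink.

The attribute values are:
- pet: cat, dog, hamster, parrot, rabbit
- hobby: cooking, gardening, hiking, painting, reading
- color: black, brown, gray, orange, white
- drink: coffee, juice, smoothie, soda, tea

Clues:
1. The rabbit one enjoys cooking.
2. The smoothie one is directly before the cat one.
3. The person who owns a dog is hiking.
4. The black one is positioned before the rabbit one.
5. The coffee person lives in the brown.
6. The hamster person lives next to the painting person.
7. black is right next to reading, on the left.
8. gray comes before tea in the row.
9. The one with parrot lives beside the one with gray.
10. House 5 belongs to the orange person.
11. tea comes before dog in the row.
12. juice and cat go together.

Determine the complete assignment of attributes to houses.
Solution:

House | Pet | Hobby | Color | Drink
-----------------------------------
  1   | hamster | gardening | brown | coffee
  2   | parrot | painting | black | smoothie
  3   | cat | reading | gray | juice
  4   | rabbit | cooking | white | tea
  5   | dog | hiking | orange | soda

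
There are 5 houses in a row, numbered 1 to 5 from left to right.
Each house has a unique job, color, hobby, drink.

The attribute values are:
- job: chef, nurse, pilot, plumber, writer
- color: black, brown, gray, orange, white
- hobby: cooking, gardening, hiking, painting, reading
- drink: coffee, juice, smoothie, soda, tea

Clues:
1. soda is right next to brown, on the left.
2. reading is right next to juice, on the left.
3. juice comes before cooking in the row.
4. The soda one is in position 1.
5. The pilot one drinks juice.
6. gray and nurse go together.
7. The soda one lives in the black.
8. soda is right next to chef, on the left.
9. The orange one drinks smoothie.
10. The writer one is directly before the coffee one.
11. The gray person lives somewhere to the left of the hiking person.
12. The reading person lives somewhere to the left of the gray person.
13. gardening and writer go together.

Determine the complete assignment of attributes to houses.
Solution:

House | Job | Color | Hobby | Drink
-----------------------------------
  1   | writer | black | gardening | soda
  2   | chef | brown | reading | coffee
  3   | pilot | white | painting | juice
  4   | nurse | gray | cooking | tea
  5   | plumber | orange | hiking | smoothie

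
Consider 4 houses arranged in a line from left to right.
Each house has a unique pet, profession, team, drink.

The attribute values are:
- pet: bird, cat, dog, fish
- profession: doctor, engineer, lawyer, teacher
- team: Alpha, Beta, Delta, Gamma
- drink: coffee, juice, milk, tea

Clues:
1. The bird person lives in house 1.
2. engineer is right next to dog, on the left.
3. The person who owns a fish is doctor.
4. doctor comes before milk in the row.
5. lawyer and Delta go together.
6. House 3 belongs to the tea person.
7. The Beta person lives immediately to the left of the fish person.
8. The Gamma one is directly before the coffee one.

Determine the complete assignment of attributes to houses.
Solution:

House | Pet | Profession | Team | Drink
---------------------------------------
  1   | bird | engineer | Gamma | juice
  2   | dog | teacher | Beta | coffee
  3   | fish | doctor | Alpha | tea
  4   | cat | lawyer | Delta | milk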